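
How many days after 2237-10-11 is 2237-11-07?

October 2237: 31 − 11 = 20 days remain.
November 1–7, 2237: 7 days.
Total: 20 + 7 = 27 days.

27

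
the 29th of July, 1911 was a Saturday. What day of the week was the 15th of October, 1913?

Wednesday

July 1911: 31 − 29 = 2 days remain.
Then 26 full months totalling 792 days.
October 1–15, 1913: 15 days.
Total: 2 + 792 + 15 = 809 days.
809 mod 7 = 4, so 4 days after Saturday is Wednesday.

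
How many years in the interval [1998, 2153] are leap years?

38

Years divisible by 4: 2000, 2004, …, 2152 — 39 in all.
Of these, 2100 is divisible by 100 but not 400, so not leap.
2000 is divisible by 400, so still leap.
Leap years: 39 − 1 = 38.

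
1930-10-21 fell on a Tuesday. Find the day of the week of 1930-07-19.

Saturday

Count forward from the earlier date (July 19, 1930) to the later (October 21, 1930):
July 1930: 31 − 19 = 12 days remain.
Then August (31), September (30): 31 + 30 = 61 days.
October 1–21, 1930: 21 days.
Total: 12 + 61 + 21 = 94 days.
94 mod 7 = 3, so 3 days before Tuesday is Saturday.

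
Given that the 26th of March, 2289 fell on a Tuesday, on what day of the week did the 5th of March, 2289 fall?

Count forward from the earlier date (March 5, 2289) to the later (March 26, 2289):
Within March 2289: 26 − 5 = 21 days.
21 is a multiple of 7, so the 5th of March, 2289 falls on the same weekday: Tuesday.

Tuesday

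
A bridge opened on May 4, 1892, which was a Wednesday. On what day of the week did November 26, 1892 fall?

May 1892: 31 − 4 = 27 days remain.
Then June (30), July (31), August (31), September (30), October (31): 30 + 31 + 31 + 30 + 31 = 153 days.
November 1–26, 1892: 26 days.
Total: 27 + 153 + 26 = 206 days.
206 mod 7 = 3, so 3 days after Wednesday is Saturday.

Saturday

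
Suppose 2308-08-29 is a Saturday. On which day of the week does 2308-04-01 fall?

Wednesday

Count forward from the earlier date (April 1, 2308) to the later (August 29, 2308):
April 2308: 30 − 1 = 29 days remain.
Then May (31), June (30), July (31): 31 + 30 + 31 = 92 days.
August 1–29, 2308: 29 days.
Total: 29 + 92 + 29 = 150 days.
150 mod 7 = 3, so 3 days before Saturday is Wednesday.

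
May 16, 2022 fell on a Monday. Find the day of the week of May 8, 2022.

Count forward from the earlier date (May 8, 2022) to the later (May 16, 2022):
Within May 2022: 16 − 8 = 8 days.
8 mod 7 = 1, so 1 day before Monday is Sunday.

Sunday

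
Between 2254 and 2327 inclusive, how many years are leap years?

17

Years divisible by 4: 2256, 2260, …, 2324 — 18 in all.
Of these, 2300 is divisible by 100 but not 400, so not leap.
Leap years: 18 − 1 = 17.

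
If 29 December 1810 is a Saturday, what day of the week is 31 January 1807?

Saturday

Count forward from the earlier date (January 31, 1807) to the later (December 29, 1810):
January 31, 1807 → January 31, 1808: 365 days.
January 31, 1808 → January 31, 1809: 366 days (1808 is a leap year).
January 31, 1809 → January 31, 1810: 365 days.
January 1810: 31 − 31 = 0 days remain.
Then 10 full months totalling 303 days.
December 1–29, 1810: 29 days.
Residual: 332 days.
Total: 1428 days.
1428 is a multiple of 7, so 31 January 1807 falls on the same weekday: Saturday.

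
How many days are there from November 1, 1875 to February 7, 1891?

From November 1, 1875 to November 1, 1890: 15 years, of which 4 contain a Feb 29 — 11×365 + 4×366 = 5479 days.
November 1890: 30 − 1 = 29 days remain.
Then December (31), January (31): 31 + 31 = 62 days.
February 1–7, 1891: 7 days (1891 is not a leap year).
Residual: 98 days.
Total: 5577 days.

5577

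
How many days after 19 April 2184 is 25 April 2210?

From April 19, 2184 to April 19, 2210: 26 years, of which 5 contain a Feb 29 — 21×365 + 5×366 = 9495 days.
(2200 is not a leap year (divisible by 100 but not 400).)
Within April 2210: 25 − 19 = 6 days.
Total: 9501 days.

9501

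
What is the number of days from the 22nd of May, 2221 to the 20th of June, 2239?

From May 22, 2221 to May 22, 2239: 18 years, of which 4 contain a Feb 29 — 14×365 + 4×366 = 6574 days.
May 2239: 31 − 22 = 9 days remain.
June 1–20, 2239: 20 days.
Residual: 29 days.
Total: 6603 days.

6603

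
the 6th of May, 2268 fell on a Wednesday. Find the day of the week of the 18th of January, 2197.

Count forward from the earlier date (January 18, 2197) to the later (May 6, 2268):
From January 18, 2197 to January 18, 2268: 71 years, of which 16 contain a Feb 29 — 55×365 + 16×366 = 25931 days.
(2200 is not a leap year (divisible by 100 but not 400).)
January 2268: 31 − 18 = 13 days remain.
Then February 2268 (29), March (31), April (30): 29 + 31 + 30 = 90 days.
May 1–6, 2268: 6 days.
Residual: 109 days.
Total: 26040 days.
26040 is a multiple of 7, so the 18th of January, 2197 falls on the same weekday: Wednesday.

Wednesday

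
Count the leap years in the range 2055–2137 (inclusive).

Years divisible by 4: 2056, 2060, …, 2136 — 21 in all.
Of these, 2100 is divisible by 100 but not 400, so not leap.
Leap years: 21 − 1 = 20.

20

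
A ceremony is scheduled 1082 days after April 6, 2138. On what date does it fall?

March 23, 2141

Count 1082 days after April 6, 2138:
Day-of-year of April 6, 2138: 96.
Day-of-year of March 23, 2141: 82.
2138 has 365 days, so 365 − 96 = 269 days remain in 2138.
Full years: 2139: 365; 2140: 366. Sum = 731.
Total: 269 + 731 + 82 = 1082 days.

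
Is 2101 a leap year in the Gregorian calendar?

No

2101 is not a leap year.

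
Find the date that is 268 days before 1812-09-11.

1811-12-18

Count 268 days before September 11, 1812:
Day-of-year of December 18, 1811: 352.
Day-of-year of September 11, 1812: 255.
1811 has 365 days, so 365 − 352 = 13 days remain in 1811.
Total: 13 + 255 = 268 days.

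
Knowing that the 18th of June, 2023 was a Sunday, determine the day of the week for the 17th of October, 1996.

Thursday

Count forward from the earlier date (October 17, 1996) to the later (June 18, 2023):
From October 17, 1996 to October 17, 2022: 26 years, of which 6 contain a Feb 29 — 20×365 + 6×366 = 9496 days.
(2000 is a leap year (divisible by 400).)
October 2022: 31 − 17 = 14 days remain.
Then November (30), December (31), January (31), February 2023 (28), March (31), April (30), May (31): 30 + 31 + 31 + 28 + 31 + 30 + 31 = 212 days.
June 1–18, 2023: 18 days.
Residual: 244 days.
Total: 9740 days.
9740 mod 7 = 3, so 3 days before Sunday is Thursday.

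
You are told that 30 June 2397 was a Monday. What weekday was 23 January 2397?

Thursday

Count forward from the earlier date (January 23, 2397) to the later (June 30, 2397):
January 2397: 31 − 23 = 8 days remain.
Then February 2397 (28), March (31), April (30), May (31): 28 + 31 + 30 + 31 = 120 days.
June 1–30, 2397: 30 days.
Total: 8 + 120 + 30 = 158 days.
158 mod 7 = 4, so 4 days before Monday is Thursday.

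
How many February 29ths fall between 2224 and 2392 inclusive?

Years divisible by 4: 2224, 2228, …, 2392 — 43 in all.
Of these, 2300 is divisible by 100 but not 400, so not leap.
Leap years: 43 − 1 = 42.

42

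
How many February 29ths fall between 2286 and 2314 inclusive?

Years divisible by 4 in [2286, 2314]: 2288, 2292, 2296, 2300, 2304, 2308, 2312.
Of these, 2300 is divisible by 100 but not 400, so not leap.
Leap years: 7 − 1 = 6.

6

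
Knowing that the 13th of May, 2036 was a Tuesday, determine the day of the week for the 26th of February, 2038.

Friday

Day-of-year of May 13, 2036: 134.
Day-of-year of February 26, 2038: 57.
2036 has 366 days, so 366 − 134 = 232 days remain in 2036.
Full years: 2037: 365. Sum = 365.
Total: 232 + 365 + 57 = 654 days.
654 mod 7 = 3, so 3 days after Tuesday is Friday.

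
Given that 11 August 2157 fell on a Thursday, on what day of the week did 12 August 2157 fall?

Within August 2157: 12 − 11 = 1 day.
1 mod 7 = 1, so 1 day after Thursday is Friday.

Friday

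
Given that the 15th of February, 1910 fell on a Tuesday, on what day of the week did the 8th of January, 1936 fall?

From February 15, 1910 to February 15, 1935: 25 years, of which 6 contain a Feb 29 — 19×365 + 6×366 = 9131 days.
February 1935: 28 − 15 = 13 days remain (1935 is not a leap year, so February has 28 days).
Then 10 full months totalling 306 days.
January 1–8, 1936: 8 days.
Residual: 327 days.
Total: 9458 days.
9458 mod 7 = 1, so 1 day after Tuesday is Wednesday.

Wednesday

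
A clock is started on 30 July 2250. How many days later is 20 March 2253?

964

Day-of-year of July 30, 2250: 211.
Day-of-year of March 20, 2253: 79.
2250 has 365 days, so 365 − 211 = 154 days remain in 2250.
Full years: 2251: 365; 2252: 366. Sum = 731.
Total: 154 + 731 + 79 = 964 days.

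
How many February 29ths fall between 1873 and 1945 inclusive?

17

Years divisible by 4: 1876, 1880, …, 1944 — 18 in all.
Of these, 1900 is divisible by 100 but not 400, so not leap.
Leap years: 18 − 1 = 17.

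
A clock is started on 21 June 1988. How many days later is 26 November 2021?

12211

Day-of-year of June 21, 1988: 173.
Day-of-year of November 26, 2021: 330.
1988 has 366 days, so 366 − 173 = 193 days remain in 1988.
Full years 1989–2020: 24 common + 8 leap = 24×365 + 8×366 = 11688 days.
Total: 193 + 11688 + 330 = 12211 days.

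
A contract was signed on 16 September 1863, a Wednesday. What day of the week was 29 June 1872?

From September 16, 1863 to September 16, 1871: 8 years, of which 2 contain a Feb 29 — 6×365 + 2×366 = 2922 days.
September 1871: 30 − 16 = 14 days remain.
Then October (31), November (30), December (31), January (31), February 1872 (29), March (31), April (30), May (31): 31 + 30 + 31 + 31 + 29 + 31 + 30 + 31 = 244 days.
June 1–29, 1872: 29 days.
Residual: 287 days.
Total: 3209 days.
3209 mod 7 = 3, so 3 days after Wednesday is Saturday.

Saturday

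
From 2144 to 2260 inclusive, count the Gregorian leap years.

29

Years divisible by 4: 2144, 2148, …, 2260 — 30 in all.
Of these, 2200 is divisible by 100 but not 400, so not leap.
Leap years: 30 − 1 = 29.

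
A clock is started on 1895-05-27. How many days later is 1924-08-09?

10666

From May 27, 1895 to May 27, 1924: 29 years, of which 7 contain a Feb 29 — 22×365 + 7×366 = 10592 days.
(1900 is not a leap year (divisible by 100 but not 400).)
May 1924: 31 − 27 = 4 days remain.
Then June (30), July (31): 30 + 31 = 61 days.
August 1–9, 1924: 9 days.
Residual: 74 days.
Total: 10666 days.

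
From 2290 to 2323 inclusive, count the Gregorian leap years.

Years divisible by 4 in [2290, 2323]: 2292, 2296, 2300, 2304, 2308, 2312, 2316, 2320.
Of these, 2300 is divisible by 100 but not 400, so not leap.
Leap years: 8 − 1 = 7.

7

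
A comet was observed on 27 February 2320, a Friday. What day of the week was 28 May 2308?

Thursday

Count forward from the earlier date (May 28, 2308) to the later (February 27, 2320):
Day-of-year of May 28, 2308: 149.
Day-of-year of February 27, 2320: 58.
2308 has 366 days, so 366 − 149 = 217 days remain in 2308.
Full years 2309–2319: 9 common + 2 leap = 9×365 + 2×366 = 4017 days.
Total: 217 + 4017 + 58 = 4292 days.
4292 mod 7 = 1, so 1 day before Friday is Thursday.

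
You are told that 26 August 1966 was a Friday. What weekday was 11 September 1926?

Saturday

Count forward from the earlier date (September 11, 1926) to the later (August 26, 1966):
Day-of-year of September 11, 1926: 254.
Day-of-year of August 26, 1966: 238.
1926 has 365 days, so 365 − 254 = 111 days remain in 1926.
Full years 1927–1965: 29 common + 10 leap = 29×365 + 10×366 = 14245 days.
Total: 111 + 14245 + 238 = 14594 days.
14594 mod 7 = 6, so 6 days before Friday is Saturday.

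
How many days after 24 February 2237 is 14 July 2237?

140

February 2237: 28 − 24 = 4 days remain (2237 is not a leap year, so February has 28 days).
Then March (31), April (30), May (31), June (30): 31 + 30 + 31 + 30 = 122 days.
July 1–14, 2237: 14 days.
Total: 4 + 122 + 14 = 140 days.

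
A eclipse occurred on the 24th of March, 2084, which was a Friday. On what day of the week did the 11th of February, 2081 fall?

Count forward from the earlier date (February 11, 2081) to the later (March 24, 2084):
Day-of-year of February 11, 2081: 42.
Day-of-year of March 24, 2084: 84.
2081 has 365 days, so 365 − 42 = 323 days remain in 2081.
Full years: 2082: 365; 2083: 365. Sum = 730.
Total: 323 + 730 + 84 = 1137 days.
1137 mod 7 = 3, so 3 days before Friday is Tuesday.

Tuesday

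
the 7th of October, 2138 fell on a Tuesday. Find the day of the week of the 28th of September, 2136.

Friday

Count forward from the earlier date (September 28, 2136) to the later (October 7, 2138):
September 28, 2136 → September 28, 2137: 365 days.
September 28, 2137 → September 28, 2138: 365 days.
September 2138: 30 − 28 = 2 days remain.
October 1–7, 2138: 7 days.
Residual: 9 days.
Total: 739 days.
739 mod 7 = 4, so 4 days before Tuesday is Friday.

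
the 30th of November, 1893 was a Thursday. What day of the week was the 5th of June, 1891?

Friday

Count forward from the earlier date (June 5, 1891) to the later (November 30, 1893):
Day-of-year of June 5, 1891: 156.
Day-of-year of November 30, 1893: 334.
1891 has 365 days, so 365 − 156 = 209 days remain in 1891.
Full years: 1892: 366. Sum = 366.
Total: 209 + 366 + 334 = 909 days.
909 mod 7 = 6, so 6 days before Thursday is Friday.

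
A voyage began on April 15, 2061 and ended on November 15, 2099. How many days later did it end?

From April 15, 2061 to April 15, 2099: 38 years, of which 9 contain a Feb 29 — 29×365 + 9×366 = 13879 days.
April 2099: 30 − 15 = 15 days remain.
Then May (31), June (30), July (31), August (31), September (30), October (31): 31 + 30 + 31 + 31 + 30 + 31 = 184 days.
November 1–15, 2099: 15 days.
Residual: 214 days.
Total: 14093 days.

14093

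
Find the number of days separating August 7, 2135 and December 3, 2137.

Day-of-year of August 7, 2135: 219.
Day-of-year of December 3, 2137: 337.
2135 has 365 days, so 365 − 219 = 146 days remain in 2135.
Full years: 2136: 366. Sum = 366.
Total: 146 + 366 + 337 = 849 days.

849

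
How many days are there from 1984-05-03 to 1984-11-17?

198

May 1984: 31 − 3 = 28 days remain.
Then June (30), July (31), August (31), September (30), October (31): 30 + 31 + 31 + 30 + 31 = 153 days.
November 1–17, 1984: 17 days.
Total: 28 + 153 + 17 = 198 days.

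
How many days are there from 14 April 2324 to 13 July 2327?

Day-of-year of April 14, 2324: 105.
Day-of-year of July 13, 2327: 194.
2324 has 366 days, so 366 − 105 = 261 days remain in 2324.
Full years: 2325: 365; 2326: 365. Sum = 730.
Total: 261 + 730 + 194 = 1185 days.

1185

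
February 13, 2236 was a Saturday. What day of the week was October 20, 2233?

Count forward from the earlier date (October 20, 2233) to the later (February 13, 2236):
Day-of-year of October 20, 2233: 293.
Day-of-year of February 13, 2236: 44.
2233 has 365 days, so 365 − 293 = 72 days remain in 2233.
Full years: 2234: 365; 2235: 365. Sum = 730.
Total: 72 + 730 + 44 = 846 days.
846 mod 7 = 6, so 6 days before Saturday is Sunday.

Sunday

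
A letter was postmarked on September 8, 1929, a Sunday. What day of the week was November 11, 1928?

Count forward from the earlier date (November 11, 1928) to the later (September 8, 1929):
November 1928: 30 − 11 = 19 days remain.
Then 9 full months totalling 274 days.
September 1–8, 1929: 8 days.
Residual: 301 days.
Total: 301 days.
301 is a multiple of 7, so November 11, 1928 falls on the same weekday: Sunday.

Sunday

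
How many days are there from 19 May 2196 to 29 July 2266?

Day-of-year of May 19, 2196: 140.
Day-of-year of July 29, 2266: 210.
2196 has 366 days, so 366 − 140 = 226 days remain in 2196.
Full years 2197–2265: 53 common + 16 leap = 53×365 + 16×366 = 25201 days.
Total: 226 + 25201 + 210 = 25637 days.

25637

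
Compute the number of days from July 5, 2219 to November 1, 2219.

119

July 2219: 31 − 5 = 26 days remain.
Then August (31), September (30), October (31): 31 + 30 + 31 = 92 days.
November 1, 2219: 1 day.
Total: 26 + 92 + 1 = 119 days.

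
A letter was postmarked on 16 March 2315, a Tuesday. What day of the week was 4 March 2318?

Monday

March 16, 2315 → March 16, 2316: 366 days (2316 is a leap year).
March 16, 2316 → March 16, 2317: 365 days.
March 2317: 31 − 16 = 15 days remain.
Then 11 full months totalling 334 days.
March 1–4, 2318: 4 days.
Residual: 353 days.
Total: 1084 days.
1084 mod 7 = 6, so 6 days after Tuesday is Monday.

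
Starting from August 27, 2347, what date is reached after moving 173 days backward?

March 7, 2347

Count 173 days before August 27, 2347:
March 2347: 31 − 7 = 24 days remain.
Then April (30), May (31), June (30), July (31): 30 + 31 + 30 + 31 = 122 days.
August 1–27, 2347: 27 days.
Total: 24 + 122 + 27 = 173 days.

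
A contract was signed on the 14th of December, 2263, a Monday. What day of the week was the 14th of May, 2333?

Day-of-year of December 14, 2263: 348.
Day-of-year of May 14, 2333: 134.
2263 has 365 days, so 365 − 348 = 17 days remain in 2263.
Full years 2264–2332: 52 common + 17 leap = 52×365 + 17×366 = 25202 days.
Total: 17 + 25202 + 134 = 25353 days.
25353 mod 7 = 6, so 6 days after Monday is Sunday.

Sunday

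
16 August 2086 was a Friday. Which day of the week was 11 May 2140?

From August 16, 2086 to August 16, 2139: 53 years, of which 12 contain a Feb 29 — 41×365 + 12×366 = 19357 days.
(2100 is not a leap year (divisible by 100 but not 400).)
August 2139: 31 − 16 = 15 days remain.
Then September (30), October (31), November (30), December (31), January (31), February 2140 (29), March (31), April (30): 30 + 31 + 30 + 31 + 31 + 29 + 31 + 30 = 243 days.
May 1–11, 2140: 11 days.
Residual: 269 days.
Total: 19626 days.
19626 mod 7 = 5, so 5 days after Friday is Wednesday.

Wednesday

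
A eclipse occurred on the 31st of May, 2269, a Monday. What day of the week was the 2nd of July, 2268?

Count forward from the earlier date (July 2, 2268) to the later (May 31, 2269):
July 2268: 31 − 2 = 29 days remain.
Then 9 full months totalling 273 days.
May 1–31, 2269: 31 days.
Residual: 333 days.
Total: 333 days.
333 mod 7 = 4, so 4 days before Monday is Thursday.

Thursday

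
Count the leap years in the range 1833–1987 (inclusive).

37

Years divisible by 4: 1836, 1840, …, 1984 — 38 in all.
Of these, 1900 is divisible by 100 but not 400, so not leap.
Leap years: 38 − 1 = 37.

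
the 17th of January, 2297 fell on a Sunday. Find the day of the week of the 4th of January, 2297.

Count forward from the earlier date (January 4, 2297) to the later (January 17, 2297):
Within January 2297: 17 − 4 = 13 days.
13 mod 7 = 6, so 6 days before Sunday is Monday.

Monday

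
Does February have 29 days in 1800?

No

1800 is not a leap year (divisible by 100 but not 400).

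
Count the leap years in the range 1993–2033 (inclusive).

10

Years divisible by 4 in [1993, 2033]: 1996, 2000, 2004, 2008, 2012, 2016, 2020, 2024, 2028, 2032.
2000 is divisible by 400, so still leap.
No century exceptions apply. Count: 10.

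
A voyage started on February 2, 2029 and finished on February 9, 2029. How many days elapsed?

Within February 2029: 9 − 2 = 7 days.

7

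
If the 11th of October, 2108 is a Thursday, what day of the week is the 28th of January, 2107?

Count forward from the earlier date (January 28, 2107) to the later (October 11, 2108):
Day-of-year of January 28, 2107: 28.
Day-of-year of October 11, 2108: 285.
2107 has 365 days, so 365 − 28 = 337 days remain in 2107.
Total: 337 + 285 = 622 days.
622 mod 7 = 6, so 6 days before Thursday is Friday.

Friday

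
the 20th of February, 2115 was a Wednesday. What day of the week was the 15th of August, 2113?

Count forward from the earlier date (August 15, 2113) to the later (February 20, 2115):
August 15, 2113 → August 15, 2114: 365 days.
August 2114: 31 − 15 = 16 days remain.
Then September (30), October (31), November (30), December (31), January (31): 30 + 31 + 30 + 31 + 31 = 153 days.
February 1–20, 2115: 20 days (2115 is not a leap year).
Residual: 189 days.
Total: 554 days.
554 mod 7 = 1, so 1 day before Wednesday is Tuesday.

Tuesday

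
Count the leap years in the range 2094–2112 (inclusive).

4

Years divisible by 4 in [2094, 2112]: 2096, 2100, 2104, 2108, 2112.
Of these, 2100 is divisible by 100 but not 400, so not leap.
Leap years: 5 − 1 = 4.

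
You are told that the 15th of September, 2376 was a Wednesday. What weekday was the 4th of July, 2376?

Count forward from the earlier date (July 4, 2376) to the later (September 15, 2376):
July 2376: 31 − 4 = 27 days remain.
Then August (31): 31 days.
September 1–15, 2376: 15 days.
Total: 27 + 31 + 15 = 73 days.
73 mod 7 = 3, so 3 days before Wednesday is Sunday.

Sunday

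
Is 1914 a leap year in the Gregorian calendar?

No

1914 is not a leap year.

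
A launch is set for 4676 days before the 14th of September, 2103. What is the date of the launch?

the 24th of November, 2090

Count 4676 days before September 14, 2103:
Day-of-year of November 24, 2090: 328.
Day-of-year of September 14, 2103: 257.
2090 has 365 days, so 365 − 328 = 37 days remain in 2090.
Full years 2091–2102: 10 common + 2 leap = 10×365 + 2×366 = 4382 days.
Total: 37 + 4382 + 257 = 4676 days.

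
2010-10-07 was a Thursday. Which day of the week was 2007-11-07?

Wednesday

Count forward from the earlier date (November 7, 2007) to the later (October 7, 2010):
November 7, 2007 → November 7, 2008: 366 days (2008 is a leap year).
November 7, 2008 → November 7, 2009: 365 days.
November 2009: 30 − 7 = 23 days remain.
Then 10 full months totalling 304 days.
October 1–7, 2010: 7 days.
Residual: 334 days.
Total: 1065 days.
1065 mod 7 = 1, so 1 day before Thursday is Wednesday.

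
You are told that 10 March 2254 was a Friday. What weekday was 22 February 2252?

Sunday

Count forward from the earlier date (February 22, 2252) to the later (March 10, 2254):
February 22, 2252 → February 22, 2253: 366 days (2252 is a leap year).
February 22, 2253 → February 22, 2254: 365 days.
February 2254: 28 − 22 = 6 days remain (2254 is not a leap year, so February has 28 days).
March 1–10, 2254: 10 days.
Residual: 16 days.
Total: 747 days.
747 mod 7 = 5, so 5 days before Friday is Sunday.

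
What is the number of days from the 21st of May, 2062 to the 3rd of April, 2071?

Day-of-year of May 21, 2062: 141.
Day-of-year of April 3, 2071: 93.
2062 has 365 days, so 365 − 141 = 224 days remain in 2062.
Full years 2063–2070: 6 common + 2 leap = 6×365 + 2×366 = 2922 days.
Total: 224 + 2922 + 93 = 3239 days.

3239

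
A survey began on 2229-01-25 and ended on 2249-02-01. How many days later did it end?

From January 25, 2229 to January 25, 2249: 20 years, of which 5 contain a Feb 29 — 15×365 + 5×366 = 7305 days.
January 2249: 31 − 25 = 6 days remain.
February 1, 2249: 1 day (2249 is not a leap year).
Residual: 7 days.
Total: 7312 days.

7312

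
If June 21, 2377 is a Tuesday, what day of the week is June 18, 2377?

Saturday

Count forward from the earlier date (June 18, 2377) to the later (June 21, 2377):
Within June 2377: 21 − 18 = 3 days.
3 mod 7 = 3, so 3 days before Tuesday is Saturday.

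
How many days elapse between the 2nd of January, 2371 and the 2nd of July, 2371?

January 2371: 31 − 2 = 29 days remain.
Then February 2371 (28), March (31), April (30), May (31), June (30): 28 + 31 + 30 + 31 + 30 = 150 days.
July 1–2, 2371: 2 days.
Total: 29 + 150 + 2 = 181 days.

181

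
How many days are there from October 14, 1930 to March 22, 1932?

525

October 1930: 31 − 14 = 17 days remain.
Then 16 full months totalling 486 days.
March 1–22, 1932: 22 days.
Total: 17 + 486 + 22 = 525 days.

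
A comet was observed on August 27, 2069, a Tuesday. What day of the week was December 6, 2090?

Day-of-year of August 27, 2069: 239.
Day-of-year of December 6, 2090: 340.
2069 has 365 days, so 365 − 239 = 126 days remain in 2069.
Full years 2070–2089: 15 common + 5 leap = 15×365 + 5×366 = 7305 days.
Total: 126 + 7305 + 340 = 7771 days.
7771 mod 7 = 1, so 1 day after Tuesday is Wednesday.

Wednesday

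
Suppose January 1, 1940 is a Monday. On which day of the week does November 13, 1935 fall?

Count forward from the earlier date (November 13, 1935) to the later (January 1, 1940):
Day-of-year of November 13, 1935: 317.
Day-of-year of January 1, 1940: 1.
1935 has 365 days, so 365 − 317 = 48 days remain in 1935.
Full years: 1936: 366; 1937: 365; 1938: 365; 1939: 365. Sum = 1461.
Total: 48 + 1461 + 1 = 1510 days.
1510 mod 7 = 5, so 5 days before Monday is Wednesday.

Wednesday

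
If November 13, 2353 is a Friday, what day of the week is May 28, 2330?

Count forward from the earlier date (May 28, 2330) to the later (November 13, 2353):
From May 28, 2330 to May 28, 2353: 23 years, of which 6 contain a Feb 29 — 17×365 + 6×366 = 8401 days.
May 2353: 31 − 28 = 3 days remain.
Then June (30), July (31), August (31), September (30), October (31): 30 + 31 + 31 + 30 + 31 = 153 days.
November 1–13, 2353: 13 days.
Residual: 169 days.
Total: 8570 days.
8570 mod 7 = 2, so 2 days before Friday is Wednesday.

Wednesday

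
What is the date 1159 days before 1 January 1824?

29 October 1820

Count 1159 days before January 1, 1824:
October 29, 1820 → October 29, 1821: 365 days.
October 29, 1821 → October 29, 1822: 365 days.
October 29, 1822 → October 29, 1823: 365 days.
October 1823: 31 − 29 = 2 days remain.
Then November (30), December (31): 30 + 31 = 61 days.
January 1, 1824: 1 day.
Residual: 64 days.
Total: 1159 days.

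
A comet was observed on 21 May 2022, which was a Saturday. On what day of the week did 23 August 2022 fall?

Tuesday

May 2022: 31 − 21 = 10 days remain.
Then June (30), July (31): 30 + 31 = 61 days.
August 1–23, 2022: 23 days.
Total: 10 + 61 + 23 = 94 days.
94 mod 7 = 3, so 3 days after Saturday is Tuesday.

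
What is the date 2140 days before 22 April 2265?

13 June 2259

Count 2140 days before April 22, 2265:
June 13, 2259 → June 13, 2260: 366 days (2260 is a leap year).
June 13, 2260 → June 13, 2261: 365 days.
June 13, 2261 → June 13, 2262: 365 days.
June 13, 2262 → June 13, 2263: 365 days.
June 13, 2263 → June 13, 2264: 366 days (2264 is a leap year).
June 2264: 30 − 13 = 17 days remain.
Then 9 full months totalling 274 days.
April 1–22, 2265: 22 days.
Residual: 313 days.
Total: 2140 days.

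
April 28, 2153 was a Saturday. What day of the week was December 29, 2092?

Count forward from the earlier date (December 29, 2092) to the later (April 28, 2153):
Day-of-year of December 29, 2092: 364.
Day-of-year of April 28, 2153: 118.
2092 has 366 days, so 366 − 364 = 2 days remain in 2092.
Full years 2093–2152: 46 common + 14 leap = 46×365 + 14×366 = 21914 days.
Total: 2 + 21914 + 118 = 22034 days.
22034 mod 7 = 5, so 5 days before Saturday is Monday.

Monday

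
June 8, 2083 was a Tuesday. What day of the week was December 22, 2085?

Day-of-year of June 8, 2083: 159.
Day-of-year of December 22, 2085: 356.
2083 has 365 days, so 365 − 159 = 206 days remain in 2083.
Full years: 2084: 366. Sum = 366.
Total: 206 + 366 + 356 = 928 days.
928 mod 7 = 4, so 4 days after Tuesday is Saturday.

Saturday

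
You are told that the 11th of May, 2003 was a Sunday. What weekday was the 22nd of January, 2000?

Saturday

Count forward from the earlier date (January 22, 2000) to the later (May 11, 2003):
Day-of-year of January 22, 2000: 22.
Day-of-year of May 11, 2003: 131.
2000 has 366 days, so 366 − 22 = 344 days remain in 2000.
Full years: 2001: 365; 2002: 365. Sum = 730.
Total: 344 + 730 + 131 = 1205 days.
1205 mod 7 = 1, so 1 day before Sunday is Saturday.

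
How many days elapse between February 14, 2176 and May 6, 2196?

Day-of-year of February 14, 2176: 45.
Day-of-year of May 6, 2196: 127.
2176 has 366 days, so 366 − 45 = 321 days remain in 2176.
Full years 2177–2195: 15 common + 4 leap = 15×365 + 4×366 = 6939 days.
Total: 321 + 6939 + 127 = 7387 days.

7387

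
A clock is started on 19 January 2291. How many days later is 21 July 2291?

January 2291: 31 − 19 = 12 days remain.
Then February 2291 (28), March (31), April (30), May (31), June (30): 28 + 31 + 30 + 31 + 30 = 150 days.
July 1–21, 2291: 21 days.
Total: 12 + 150 + 21 = 183 days.

183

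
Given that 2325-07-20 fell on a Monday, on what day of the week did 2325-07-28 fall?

Tuesday

Within July 2325: 28 − 20 = 8 days.
8 mod 7 = 1, so 1 day after Monday is Tuesday.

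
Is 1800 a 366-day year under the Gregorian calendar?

No

1800 is not a leap year (divisible by 100 but not 400).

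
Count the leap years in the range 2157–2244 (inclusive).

21

Years divisible by 4: 2160, 2164, …, 2244 — 22 in all.
Of these, 2200 is divisible by 100 but not 400, so not leap.
Leap years: 22 − 1 = 21.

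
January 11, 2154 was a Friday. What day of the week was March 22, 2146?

Count forward from the earlier date (March 22, 2146) to the later (January 11, 2154):
Day-of-year of March 22, 2146: 81.
Day-of-year of January 11, 2154: 11.
2146 has 365 days, so 365 − 81 = 284 days remain in 2146.
Full years 2147–2153: 5 common + 2 leap = 5×365 + 2×366 = 2557 days.
Total: 284 + 2557 + 11 = 2852 days.
2852 mod 7 = 3, so 3 days before Friday is Tuesday.

Tuesday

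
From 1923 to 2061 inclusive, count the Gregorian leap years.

35

Years divisible by 4: 1924, 1928, …, 2060 — 35 in all.
2000 is divisible by 400, so still leap.
No century exceptions apply. Count: 35.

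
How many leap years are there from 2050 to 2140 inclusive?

Years divisible by 4: 2052, 2056, …, 2140 — 23 in all.
Of these, 2100 is divisible by 100 but not 400, so not leap.
Leap years: 23 − 1 = 22.

22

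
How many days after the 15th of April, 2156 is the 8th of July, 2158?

April 2156: 30 − 15 = 15 days remain.
Then 26 full months totalling 791 days.
July 1–8, 2158: 8 days.
Total: 15 + 791 + 8 = 814 days.

814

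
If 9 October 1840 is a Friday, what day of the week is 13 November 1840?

October 1840: 31 − 9 = 22 days remain.
November 1–13, 1840: 13 days.
Total: 22 + 13 = 35 days.
35 is a multiple of 7, so 13 November 1840 falls on the same weekday: Friday.

Friday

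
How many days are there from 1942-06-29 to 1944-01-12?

Day-of-year of June 29, 1942: 180.
Day-of-year of January 12, 1944: 12.
1942 has 365 days, so 365 − 180 = 185 days remain in 1942.
Full years: 1943: 365. Sum = 365.
Total: 185 + 365 + 12 = 562 days.

562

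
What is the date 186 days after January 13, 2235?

July 18, 2235

Count 186 days after January 13, 2235:
January 2235: 31 − 13 = 18 days remain.
Then February 2235 (28), March (31), April (30), May (31), June (30): 28 + 31 + 30 + 31 + 30 = 150 days.
July 1–18, 2235: 18 days.
Total: 18 + 150 + 18 = 186 days.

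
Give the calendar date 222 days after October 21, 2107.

May 30, 2108

Count 222 days after October 21, 2107:
October 2107: 31 − 21 = 10 days remain.
Then November (30), December (31), January (31), February 2108 (29), March (31), April (30): 30 + 31 + 31 + 29 + 31 + 30 = 182 days.
May 1–30, 2108: 30 days.
Total: 10 + 182 + 30 = 222 days.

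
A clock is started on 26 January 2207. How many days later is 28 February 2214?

Day-of-year of January 26, 2207: 26.
Day-of-year of February 28, 2214: 59.
2207 has 365 days, so 365 − 26 = 339 days remain in 2207.
Full years: 2208: 366; 2209: 365; 2210: 365; 2211: 365; 2212: 366; 2213: 365. Sum = 2192.
Total: 339 + 2192 + 59 = 2590 days.

2590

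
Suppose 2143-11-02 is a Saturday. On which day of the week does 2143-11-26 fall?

Within November 2143: 26 − 2 = 24 days.
24 mod 7 = 3, so 3 days after Saturday is Tuesday.

Tuesday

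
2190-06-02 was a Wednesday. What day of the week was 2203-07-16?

Day-of-year of June 2, 2190: 153.
Day-of-year of July 16, 2203: 197.
2190 has 365 days, so 365 − 153 = 212 days remain in 2190.
Full years 2191–2202: 10 common + 2 leap = 10×365 + 2×366 = 4382 days.
Total: 212 + 4382 + 197 = 4791 days.
4791 mod 7 = 3, so 3 days after Wednesday is Saturday.

Saturday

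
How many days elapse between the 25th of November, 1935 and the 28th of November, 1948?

Day-of-year of November 25, 1935: 329.
Day-of-year of November 28, 1948: 333.
1935 has 365 days, so 365 − 329 = 36 days remain in 1935.
Full years 1936–1947: 9 common + 3 leap = 9×365 + 3×366 = 4383 days.
Total: 36 + 4383 + 333 = 4752 days.

4752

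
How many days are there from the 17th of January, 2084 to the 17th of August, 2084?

January 2084: 31 − 17 = 14 days remain.
Then February 2084 (29), March (31), April (30), May (31), June (30), July (31): 29 + 31 + 30 + 31 + 30 + 31 = 182 days.
August 1–17, 2084: 17 days.
Total: 14 + 182 + 17 = 213 days.

213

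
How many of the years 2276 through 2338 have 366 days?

15

Years divisible by 4: 2276, 2280, …, 2336 — 16 in all.
Of these, 2300 is divisible by 100 but not 400, so not leap.
Leap years: 16 − 1 = 15.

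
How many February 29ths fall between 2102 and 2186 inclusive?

21

Years divisible by 4: 2104, 2108, …, 2184 — 21 in all.
No century exceptions apply. Count: 21.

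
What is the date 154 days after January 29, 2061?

July 2, 2061

Count 154 days after January 29, 2061:
January 2061: 31 − 29 = 2 days remain.
Then February 2061 (28), March (31), April (30), May (31), June (30): 28 + 31 + 30 + 31 + 30 = 150 days.
July 1–2, 2061: 2 days.
Total: 2 + 150 + 2 = 154 days.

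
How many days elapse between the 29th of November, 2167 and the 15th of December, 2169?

November 29, 2167 → November 29, 2168: 366 days (2168 is a leap year).
November 29, 2168 → November 29, 2169: 365 days.
November 2169: 30 − 29 = 1 day remains.
December 1–15, 2169: 15 days.
Residual: 16 days.
Total: 747 days.

747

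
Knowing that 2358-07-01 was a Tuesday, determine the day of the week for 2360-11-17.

Thursday

July 2358: 31 − 1 = 30 days remain.
Then 27 full months totalling 823 days.
November 1–17, 2360: 17 days.
Total: 30 + 823 + 17 = 870 days.
870 mod 7 = 2, so 2 days after Tuesday is Thursday.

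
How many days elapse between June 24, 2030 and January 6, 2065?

12615

From June 24, 2030 to June 24, 2064: 34 years, of which 9 contain a Feb 29 — 25×365 + 9×366 = 12419 days.
June 2064: 30 − 24 = 6 days remain.
Then July (31), August (31), September (30), October (31), November (30), December (31): 31 + 31 + 30 + 31 + 30 + 31 = 184 days.
January 1–6, 2065: 6 days.
Residual: 196 days.
Total: 12615 days.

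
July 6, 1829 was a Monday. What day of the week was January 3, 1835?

Saturday

July 6, 1829 → July 6, 1830: 365 days.
July 6, 1830 → July 6, 1831: 365 days.
July 6, 1831 → July 6, 1832: 366 days (1832 is a leap year).
July 6, 1832 → July 6, 1833: 365 days.
July 6, 1833 → July 6, 1834: 365 days.
July 1834: 31 − 6 = 25 days remain.
Then August (31), September (30), October (31), November (30), December (31): 31 + 30 + 31 + 30 + 31 = 153 days.
January 1–3, 1835: 3 days.
Residual: 181 days.
Total: 2007 days.
2007 mod 7 = 5, so 5 days after Monday is Saturday.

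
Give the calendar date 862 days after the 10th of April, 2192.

the 20th of August, 2194

Count 862 days after April 10, 2192:
April 10, 2192 → April 10, 2193: 365 days.
April 10, 2193 → April 10, 2194: 365 days.
April 2194: 30 − 10 = 20 days remain.
Then May (31), June (30), July (31): 31 + 30 + 31 = 92 days.
August 1–20, 2194: 20 days.
Residual: 132 days.
Total: 862 days.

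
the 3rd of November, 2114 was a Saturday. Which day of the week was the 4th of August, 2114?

Count forward from the earlier date (August 4, 2114) to the later (November 3, 2114):
August 2114: 31 − 4 = 27 days remain.
Then September (30), October (31): 30 + 31 = 61 days.
November 1–3, 2114: 3 days.
Total: 27 + 61 + 3 = 91 days.
91 is a multiple of 7, so the 4th of August, 2114 falls on the same weekday: Saturday.

Saturday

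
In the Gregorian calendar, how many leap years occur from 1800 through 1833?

Years divisible by 4 in [1800, 1833]: 1800, 1804, 1808, 1812, 1816, 1820, 1824, 1828, 1832.
Of these, 1800 is divisible by 100 but not 400, so not leap.
Leap years: 9 − 1 = 8.

8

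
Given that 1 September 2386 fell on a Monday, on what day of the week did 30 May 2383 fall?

Monday

Count forward from the earlier date (May 30, 2383) to the later (September 1, 2386):
Day-of-year of May 30, 2383: 150.
Day-of-year of September 1, 2386: 244.
2383 has 365 days, so 365 − 150 = 215 days remain in 2383.
Full years: 2384: 366; 2385: 365. Sum = 731.
Total: 215 + 731 + 244 = 1190 days.
1190 is a multiple of 7, so 30 May 2383 falls on the same weekday: Monday.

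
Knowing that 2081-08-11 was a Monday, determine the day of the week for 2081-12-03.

Wednesday

August 2081: 31 − 11 = 20 days remain.
Then September (30), October (31), November (30): 30 + 31 + 30 = 91 days.
December 1–3, 2081: 3 days.
Total: 20 + 91 + 3 = 114 days.
114 mod 7 = 2, so 2 days after Monday is Wednesday.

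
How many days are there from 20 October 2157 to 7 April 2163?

1995

Day-of-year of October 20, 2157: 293.
Day-of-year of April 7, 2163: 97.
2157 has 365 days, so 365 − 293 = 72 days remain in 2157.
Full years: 2158: 365; 2159: 365; 2160: 366; 2161: 365; 2162: 365. Sum = 1826.
Total: 72 + 1826 + 97 = 1995 days.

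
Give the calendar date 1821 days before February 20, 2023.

February 25, 2018

Count 1821 days before February 20, 2023:
February 25, 2018 → February 25, 2019: 365 days.
February 25, 2019 → February 25, 2020: 365 days.
February 25, 2020 → February 25, 2021: 366 days (2020 is a leap year).
February 25, 2021 → February 25, 2022: 365 days.
February 2022: 28 − 25 = 3 days remain (2022 is not a leap year, so February has 28 days).
Then 11 full months totalling 337 days.
February 1–20, 2023: 20 days (2023 is not a leap year).
Residual: 360 days.
Total: 1821 days.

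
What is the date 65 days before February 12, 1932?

December 9, 1931

Count 65 days before February 12, 1932:
December 1931: 31 − 9 = 22 days remain.
Then January (31): 31 days.
February 1–12, 1932: 12 days (1932 is a leap year).
Residual: 65 days.
Total: 65 days.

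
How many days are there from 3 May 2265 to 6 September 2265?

May 2265: 31 − 3 = 28 days remain.
Then June (30), July (31), August (31): 30 + 31 + 31 = 92 days.
September 1–6, 2265: 6 days.
Total: 28 + 92 + 6 = 126 days.

126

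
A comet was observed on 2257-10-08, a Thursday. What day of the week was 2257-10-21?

Within October 2257: 21 − 8 = 13 days.
13 mod 7 = 6, so 6 days after Thursday is Wednesday.

Wednesday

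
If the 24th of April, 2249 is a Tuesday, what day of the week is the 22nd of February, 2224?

Sunday

Count forward from the earlier date (February 22, 2224) to the later (April 24, 2249):
Day-of-year of February 22, 2224: 53.
Day-of-year of April 24, 2249: 114.
2224 has 366 days, so 366 − 53 = 313 days remain in 2224.
Full years 2225–2248: 18 common + 6 leap = 18×365 + 6×366 = 8766 days.
Total: 313 + 8766 + 114 = 9193 days.
9193 mod 7 = 2, so 2 days before Tuesday is Sunday.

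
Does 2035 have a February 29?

No

2035 is not a leap year.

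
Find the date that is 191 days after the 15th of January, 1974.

the 25th of July, 1974

Count 191 days after January 15, 1974:
January 1974: 31 − 15 = 16 days remain.
Then February 1974 (28), March (31), April (30), May (31), June (30): 28 + 31 + 30 + 31 + 30 = 150 days.
July 1–25, 1974: 25 days.
Total: 16 + 150 + 25 = 191 days.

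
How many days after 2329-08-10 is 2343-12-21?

5246

From August 10, 2329 to August 10, 2343: 14 years, of which 3 contain a Feb 29 — 11×365 + 3×366 = 5113 days.
August 2343: 31 − 10 = 21 days remain.
Then September (30), October (31), November (30): 30 + 31 + 30 = 91 days.
December 1–21, 2343: 21 days.
Residual: 133 days.
Total: 5246 days.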